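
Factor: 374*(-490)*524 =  - 96028240 = - 2^4*5^1 * 7^2 * 11^1*17^1*131^1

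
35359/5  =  7071 + 4/5 = 7071.80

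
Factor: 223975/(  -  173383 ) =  - 5^2*7^ ( - 1 ) * 17^1 * 47^( - 1) = - 425/329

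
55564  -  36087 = 19477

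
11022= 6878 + 4144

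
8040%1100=340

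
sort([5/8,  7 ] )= [ 5/8,  7]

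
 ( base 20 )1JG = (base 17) 2ce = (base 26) 14g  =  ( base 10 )796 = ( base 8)1434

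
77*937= 72149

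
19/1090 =19/1090= 0.02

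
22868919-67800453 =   -  44931534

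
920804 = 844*1091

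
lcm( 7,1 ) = 7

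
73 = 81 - 8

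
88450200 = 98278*900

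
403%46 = 35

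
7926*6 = 47556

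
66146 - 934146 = -868000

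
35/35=1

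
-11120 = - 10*1112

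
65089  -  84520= - 19431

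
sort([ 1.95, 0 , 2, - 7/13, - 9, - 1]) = [-9 , - 1, - 7/13, 0,  1.95, 2] 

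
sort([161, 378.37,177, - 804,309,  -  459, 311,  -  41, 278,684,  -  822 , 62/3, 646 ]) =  [ - 822, - 804,-459,  -  41, 62/3,161,177 , 278,309 , 311,378.37, 646, 684 ]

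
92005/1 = 92005 = 92005.00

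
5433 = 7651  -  2218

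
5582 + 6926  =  12508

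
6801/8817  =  2267/2939 = 0.77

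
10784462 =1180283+9604179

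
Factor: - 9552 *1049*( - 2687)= 2^4 * 3^1*199^1*1049^1*2687^1 = 26923868976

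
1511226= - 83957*(-18 ) 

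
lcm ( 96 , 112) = 672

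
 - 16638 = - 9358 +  - 7280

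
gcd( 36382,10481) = 1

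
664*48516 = 32214624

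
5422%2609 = 204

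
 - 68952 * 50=-3447600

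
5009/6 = 5009/6 = 834.83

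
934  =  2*467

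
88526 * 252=22308552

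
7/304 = 7/304 = 0.02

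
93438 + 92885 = 186323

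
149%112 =37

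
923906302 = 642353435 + 281552867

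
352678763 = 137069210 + 215609553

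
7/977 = 7/977 = 0.01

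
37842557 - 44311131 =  - 6468574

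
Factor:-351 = - 3^3*13^1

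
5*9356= 46780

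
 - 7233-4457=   -  11690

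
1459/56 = 26 + 3/56 = 26.05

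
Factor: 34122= 2^1*3^1  *11^2*47^1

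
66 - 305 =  - 239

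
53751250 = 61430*875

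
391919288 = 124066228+267853060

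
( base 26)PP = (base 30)mf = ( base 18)219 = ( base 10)675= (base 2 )1010100011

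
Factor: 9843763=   101^1*97463^1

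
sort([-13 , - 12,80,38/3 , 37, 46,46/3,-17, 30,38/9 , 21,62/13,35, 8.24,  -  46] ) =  [-46, - 17,-13,  -  12,38/9, 62/13, 8.24,38/3,46/3,21,30,35,37,46,80] 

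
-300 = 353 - 653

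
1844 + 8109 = 9953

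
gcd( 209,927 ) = 1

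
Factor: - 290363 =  -293^1*991^1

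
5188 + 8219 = 13407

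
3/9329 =3/9329 = 0.00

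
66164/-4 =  - 16541 +0/1 = - 16541.00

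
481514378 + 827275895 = 1308790273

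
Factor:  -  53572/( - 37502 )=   26786/18751=2^1*17^( - 1)*59^1 * 227^1*1103^(  -  1 )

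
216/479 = 216/479 = 0.45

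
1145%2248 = 1145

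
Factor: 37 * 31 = 31^1*37^1= 1147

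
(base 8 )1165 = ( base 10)629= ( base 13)395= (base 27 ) N8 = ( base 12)445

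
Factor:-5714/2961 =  - 2^1 * 3^( - 2)*7^( - 1)*47^( - 1)*2857^1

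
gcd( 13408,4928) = 32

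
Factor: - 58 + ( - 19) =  - 7^1*11^1 = - 77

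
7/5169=7/5169 = 0.00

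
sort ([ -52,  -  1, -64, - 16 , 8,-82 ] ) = [ - 82,-64, - 52, - 16, - 1,8]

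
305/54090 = 61/10818 =0.01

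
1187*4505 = 5347435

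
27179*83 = 2255857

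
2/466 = 1/233  =  0.00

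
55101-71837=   -16736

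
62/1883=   62/1883 = 0.03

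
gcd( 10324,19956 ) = 4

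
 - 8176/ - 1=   8176/1 = 8176.00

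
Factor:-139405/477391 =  - 245/839 = -  5^1*7^2*839^( - 1)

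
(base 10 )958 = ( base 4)32332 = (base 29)141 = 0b1110111110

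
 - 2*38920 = -77840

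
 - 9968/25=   -  9968/25 = -398.72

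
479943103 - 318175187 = 161767916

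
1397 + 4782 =6179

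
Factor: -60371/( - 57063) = 3^(-1 )*23^(-1 )*73^1 = 73/69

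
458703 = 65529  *7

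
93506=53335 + 40171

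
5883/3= 1961=1961.00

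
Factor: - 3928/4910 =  - 4/5 = - 2^2  *  5^ ( - 1)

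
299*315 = 94185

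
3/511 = 3/511 = 0.01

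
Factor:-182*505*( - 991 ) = 91082810 = 2^1 * 5^1*7^1 *13^1*101^1*991^1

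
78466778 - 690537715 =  - 612070937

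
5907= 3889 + 2018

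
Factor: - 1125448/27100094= - 2^2 * 7^( - 1)*29^(-1 )*66749^(- 1 )*140681^1 = - 562724/13550047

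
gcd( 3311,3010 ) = 301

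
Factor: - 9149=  - 7^1*1307^1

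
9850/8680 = 1+117/868  =  1.13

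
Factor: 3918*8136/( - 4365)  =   - 3541872/485 =- 2^4*3^1*5^(-1)*97^(-1) *113^1 * 653^1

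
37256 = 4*9314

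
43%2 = 1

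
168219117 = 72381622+95837495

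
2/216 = 1/108  =  0.01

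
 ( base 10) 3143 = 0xc47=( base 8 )6107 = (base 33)2T8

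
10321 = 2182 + 8139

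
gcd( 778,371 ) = 1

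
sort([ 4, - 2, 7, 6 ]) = [ - 2, 4, 6,7 ]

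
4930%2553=2377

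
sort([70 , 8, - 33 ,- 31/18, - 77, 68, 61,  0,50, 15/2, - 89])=[ - 89,-77,-33,-31/18,0,15/2, 8 , 50, 61, 68, 70 ] 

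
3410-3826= - 416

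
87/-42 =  - 29/14=- 2.07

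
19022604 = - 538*( -35358)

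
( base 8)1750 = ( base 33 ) ua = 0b1111101000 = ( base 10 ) 1000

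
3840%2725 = 1115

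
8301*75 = 622575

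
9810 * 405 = 3973050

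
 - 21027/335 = -21027/335 = - 62.77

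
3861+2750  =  6611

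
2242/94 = 1121/47  =  23.85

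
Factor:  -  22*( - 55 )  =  1210 = 2^1*5^1*11^2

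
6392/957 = 6 + 650/957= 6.68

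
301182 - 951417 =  - 650235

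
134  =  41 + 93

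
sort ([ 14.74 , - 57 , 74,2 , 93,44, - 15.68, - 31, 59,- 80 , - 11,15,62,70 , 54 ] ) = [ - 80, - 57, -31, - 15.68, - 11, 2,14.74,15, 44 , 54,  59,62 , 70,  74, 93] 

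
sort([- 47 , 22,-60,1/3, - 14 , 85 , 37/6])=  [-60,-47, - 14, 1/3,37/6, 22 , 85 ]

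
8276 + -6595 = 1681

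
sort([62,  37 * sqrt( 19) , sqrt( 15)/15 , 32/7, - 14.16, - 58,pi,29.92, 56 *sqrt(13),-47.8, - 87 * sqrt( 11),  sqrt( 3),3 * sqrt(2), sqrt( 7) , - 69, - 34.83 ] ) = [  -  87*sqrt(11) , - 69 , - 58, - 47.8,-34.83 , - 14.16 , sqrt( 15)/15,sqrt( 3 ),sqrt(7) , pi,3* sqrt( 2),32/7, 29.92  ,  62, 37 * sqrt ( 19 ),56*sqrt(13)]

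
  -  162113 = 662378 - 824491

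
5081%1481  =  638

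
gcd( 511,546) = 7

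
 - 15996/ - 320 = 49  +  79/80 = 49.99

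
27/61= 27/61 = 0.44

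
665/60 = 11  +  1/12  =  11.08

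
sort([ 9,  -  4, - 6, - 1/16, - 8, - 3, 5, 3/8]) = [  -  8,-6,-4, - 3, - 1/16, 3/8,  5,9]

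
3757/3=3757/3= 1252.33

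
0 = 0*235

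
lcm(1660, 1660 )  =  1660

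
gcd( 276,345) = 69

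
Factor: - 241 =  - 241^1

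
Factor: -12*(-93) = 1116 = 2^2*3^2*31^1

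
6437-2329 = 4108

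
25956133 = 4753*5461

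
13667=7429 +6238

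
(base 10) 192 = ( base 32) 60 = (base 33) 5R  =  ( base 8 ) 300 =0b11000000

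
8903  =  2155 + 6748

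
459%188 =83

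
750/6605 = 150/1321 =0.11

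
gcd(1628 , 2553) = 37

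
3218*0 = 0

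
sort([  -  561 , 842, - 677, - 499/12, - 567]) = [ - 677, - 567, - 561 ,-499/12,842]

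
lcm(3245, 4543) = 22715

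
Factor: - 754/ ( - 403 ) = 58/31 = 2^1 * 29^1*31^ ( - 1) 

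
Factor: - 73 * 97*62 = - 2^1 * 31^1*73^1 *97^1=- 439022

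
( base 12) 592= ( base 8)1476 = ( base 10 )830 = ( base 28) 11i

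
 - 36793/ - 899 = 36793/899 = 40.93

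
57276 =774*74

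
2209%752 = 705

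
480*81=38880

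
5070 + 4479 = 9549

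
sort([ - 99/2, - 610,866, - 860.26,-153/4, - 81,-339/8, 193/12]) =[  -  860.26, - 610,-81 ,-99/2, - 339/8, - 153/4,  193/12, 866 ] 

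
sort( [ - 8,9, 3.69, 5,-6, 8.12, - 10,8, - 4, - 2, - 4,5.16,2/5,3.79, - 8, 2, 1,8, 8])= [-10, - 8, - 8,-6,-4 ,-4, - 2 , 2/5,1, 2, 3.69, 3.79, 5 , 5.16, 8, 8, 8,8.12,  9 ] 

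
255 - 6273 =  - 6018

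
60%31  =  29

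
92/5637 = 92/5637 = 0.02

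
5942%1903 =233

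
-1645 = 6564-8209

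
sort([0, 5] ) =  [ 0, 5]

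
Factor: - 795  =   - 3^1*5^1 * 53^1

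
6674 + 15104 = 21778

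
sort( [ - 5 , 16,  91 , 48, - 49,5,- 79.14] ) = [ - 79.14, - 49 , - 5,5 , 16 , 48, 91] 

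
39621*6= 237726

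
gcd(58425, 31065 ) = 285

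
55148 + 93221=148369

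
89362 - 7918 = 81444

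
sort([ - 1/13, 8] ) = [ - 1/13,  8] 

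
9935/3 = 9935/3 = 3311.67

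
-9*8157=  - 73413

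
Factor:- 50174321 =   -  29^1*1730149^1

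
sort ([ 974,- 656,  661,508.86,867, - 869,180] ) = [ -869, - 656, 180, 508.86, 661, 867,974] 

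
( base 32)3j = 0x73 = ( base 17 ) 6D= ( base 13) 8B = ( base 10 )115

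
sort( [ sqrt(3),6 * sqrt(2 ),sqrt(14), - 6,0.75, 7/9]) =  [ - 6, 0.75, 7/9 , sqrt( 3),  sqrt( 14),6*sqrt( 2 )] 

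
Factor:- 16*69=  - 2^4 *3^1*23^1 = -1104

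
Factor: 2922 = 2^1*3^1*487^1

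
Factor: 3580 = 2^2*5^1*179^1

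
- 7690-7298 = - 14988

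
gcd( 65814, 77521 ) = 1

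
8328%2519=771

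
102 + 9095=9197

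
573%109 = 28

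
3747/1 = 3747 = 3747.00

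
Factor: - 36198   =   - 2^1 * 3^2*2011^1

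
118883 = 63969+54914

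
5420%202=168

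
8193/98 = 83  +  59/98=83.60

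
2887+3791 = 6678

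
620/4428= 155/1107 =0.14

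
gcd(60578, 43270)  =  8654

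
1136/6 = 568/3=189.33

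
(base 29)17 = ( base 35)11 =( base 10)36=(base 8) 44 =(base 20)1G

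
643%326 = 317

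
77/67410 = 11/9630 = 0.00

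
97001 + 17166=114167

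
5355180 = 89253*60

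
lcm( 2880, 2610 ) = 83520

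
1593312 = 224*7113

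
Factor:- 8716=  - 2^2*2179^1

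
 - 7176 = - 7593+417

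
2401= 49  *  49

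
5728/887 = 6 + 406/887 = 6.46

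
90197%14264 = 4613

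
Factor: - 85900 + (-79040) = -164940= - 2^2*3^1 *5^1* 2749^1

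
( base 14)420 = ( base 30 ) R2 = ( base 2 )1100101100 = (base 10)812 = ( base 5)11222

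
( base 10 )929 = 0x3a1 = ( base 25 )1C4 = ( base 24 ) 1eh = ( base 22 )1k5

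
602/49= 86/7 = 12.29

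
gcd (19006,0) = 19006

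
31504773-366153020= -334648247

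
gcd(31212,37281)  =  867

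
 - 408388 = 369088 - 777476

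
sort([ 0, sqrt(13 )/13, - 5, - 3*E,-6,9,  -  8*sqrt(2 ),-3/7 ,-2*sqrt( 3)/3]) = [ - 8 *sqrt( 2 ), - 3*E, - 6, - 5, - 2*sqrt( 3 )/3, - 3/7,  0,sqrt(13 ) /13,9 ]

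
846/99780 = 141/16630 = 0.01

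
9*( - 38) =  - 342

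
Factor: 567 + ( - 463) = 2^3*13^1= 104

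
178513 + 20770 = 199283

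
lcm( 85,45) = 765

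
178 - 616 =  - 438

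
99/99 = 1   =  1.00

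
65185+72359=137544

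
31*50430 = 1563330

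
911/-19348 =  - 1  +  18437/19348= - 0.05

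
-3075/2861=  -  3075/2861 = - 1.07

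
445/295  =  89/59 = 1.51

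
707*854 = 603778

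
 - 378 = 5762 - 6140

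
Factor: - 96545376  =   - 2^5*3^2*271^1*1237^1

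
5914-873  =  5041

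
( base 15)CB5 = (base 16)b36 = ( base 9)3838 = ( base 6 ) 21142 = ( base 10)2870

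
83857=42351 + 41506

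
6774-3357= 3417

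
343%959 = 343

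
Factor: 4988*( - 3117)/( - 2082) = 2^1 * 29^1 *43^1*347^( -1)*1039^1 = 2591266/347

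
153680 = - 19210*(-8) 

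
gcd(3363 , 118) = 59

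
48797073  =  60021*813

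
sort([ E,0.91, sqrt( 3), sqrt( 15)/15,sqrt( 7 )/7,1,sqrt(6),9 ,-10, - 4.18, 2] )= [  -  10, - 4.18, sqrt(15 ) /15,sqrt( 7) /7,0.91,  1, sqrt(3),2 , sqrt( 6),E,9]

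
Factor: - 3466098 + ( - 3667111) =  - 7133209 = -127^1*56167^1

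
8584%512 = 392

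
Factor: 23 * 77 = 1771 = 7^1*11^1*23^1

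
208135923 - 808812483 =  - 600676560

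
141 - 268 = - 127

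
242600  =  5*48520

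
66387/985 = 67+392/985=67.40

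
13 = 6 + 7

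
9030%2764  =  738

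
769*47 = 36143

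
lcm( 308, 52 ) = 4004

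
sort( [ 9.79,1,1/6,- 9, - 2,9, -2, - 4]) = [ - 9,  -  4, - 2, - 2,1/6, 1,9,9.79 ]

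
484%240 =4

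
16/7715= 16/7715  =  0.00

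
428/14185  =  428/14185=0.03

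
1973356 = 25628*77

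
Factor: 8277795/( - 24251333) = -3^7*5^1*17^( - 1)*757^1*811^( - 1 )*1759^( - 1 )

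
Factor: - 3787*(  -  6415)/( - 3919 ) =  - 5^1*7^1*541^1*1283^1*3919^(-1) = - 24293605/3919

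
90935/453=200 + 335/453=200.74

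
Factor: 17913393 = 3^4*17^1*13009^1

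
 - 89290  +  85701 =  - 3589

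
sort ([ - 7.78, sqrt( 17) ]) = [-7.78, sqrt(17) ]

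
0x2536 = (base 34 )886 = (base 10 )9526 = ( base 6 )112034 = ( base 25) F61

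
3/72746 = 3/72746 = 0.00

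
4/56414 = 2/28207 = 0.00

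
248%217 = 31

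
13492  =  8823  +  4669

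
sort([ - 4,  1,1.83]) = [ - 4,1,1.83 ] 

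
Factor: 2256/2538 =2^3*3^( - 2 ) = 8/9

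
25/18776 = 25/18776 = 0.00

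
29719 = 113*263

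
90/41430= 3/1381 = 0.00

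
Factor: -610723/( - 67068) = 2^( - 2) * 3^(-6) *23^( - 1 ) * 401^1 *1523^1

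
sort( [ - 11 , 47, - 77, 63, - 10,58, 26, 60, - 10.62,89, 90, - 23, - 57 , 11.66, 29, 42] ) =[ - 77, - 57, - 23,- 11, - 10.62, - 10, 11.66, 26, 29, 42, 47, 58,  60, 63,89 , 90] 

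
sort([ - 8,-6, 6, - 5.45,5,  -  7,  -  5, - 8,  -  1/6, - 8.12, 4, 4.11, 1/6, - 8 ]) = [  -  8.12, - 8,  -  8, - 8, - 7 , - 6,  -  5.45,-5, - 1/6, 1/6, 4,4.11,5, 6 ]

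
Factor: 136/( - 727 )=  - 2^3 * 17^1*727^(-1 )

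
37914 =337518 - 299604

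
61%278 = 61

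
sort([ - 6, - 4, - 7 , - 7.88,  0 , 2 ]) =[ -7.88, - 7,- 6, - 4,0,  2]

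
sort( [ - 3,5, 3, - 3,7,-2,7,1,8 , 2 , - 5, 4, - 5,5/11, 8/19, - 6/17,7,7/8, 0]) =[ - 5, - 5, - 3 , - 3, - 2, - 6/17,0,8/19, 5/11, 7/8,1 , 2,3 , 4,5 , 7,7,7,8]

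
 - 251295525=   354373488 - 605669013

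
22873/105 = 22873/105 = 217.84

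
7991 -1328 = 6663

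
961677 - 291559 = 670118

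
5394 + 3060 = 8454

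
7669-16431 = -8762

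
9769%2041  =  1605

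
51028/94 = 25514/47= 542.85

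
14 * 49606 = 694484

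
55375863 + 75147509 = 130523372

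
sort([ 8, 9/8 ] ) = [ 9/8, 8]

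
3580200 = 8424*425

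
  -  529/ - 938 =529/938 = 0.56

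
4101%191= 90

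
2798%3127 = 2798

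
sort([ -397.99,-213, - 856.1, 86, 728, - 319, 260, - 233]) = [-856.1,-397.99, - 319 ,-233, - 213, 86, 260,  728]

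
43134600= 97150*444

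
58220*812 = 47274640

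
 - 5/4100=-1 + 819/820 = - 0.00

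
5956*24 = 142944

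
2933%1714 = 1219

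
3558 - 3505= 53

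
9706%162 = 148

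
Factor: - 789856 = -2^5 * 24683^1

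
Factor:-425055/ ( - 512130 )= 659/794 = 2^ (-1)*397^(-1)*659^1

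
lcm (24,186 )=744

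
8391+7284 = 15675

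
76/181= 76/181 = 0.42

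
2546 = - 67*( - 38)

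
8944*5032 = 45006208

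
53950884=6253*8628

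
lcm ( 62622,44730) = 313110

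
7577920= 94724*80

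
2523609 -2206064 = 317545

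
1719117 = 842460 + 876657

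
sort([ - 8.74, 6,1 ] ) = [ - 8.74,1, 6]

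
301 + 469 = 770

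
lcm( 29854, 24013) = 1104598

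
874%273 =55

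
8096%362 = 132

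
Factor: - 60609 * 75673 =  - 4586464857   =  -3^1*13^1*89^1*227^1*5821^1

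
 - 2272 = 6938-9210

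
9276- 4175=5101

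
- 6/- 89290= 3/44645 = 0.00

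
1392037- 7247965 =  - 5855928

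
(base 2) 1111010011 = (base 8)1723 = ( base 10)979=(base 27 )197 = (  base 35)RY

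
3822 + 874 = 4696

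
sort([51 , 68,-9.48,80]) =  [ - 9.48,51  ,  68, 80]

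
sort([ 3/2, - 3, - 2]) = [ - 3, - 2, 3/2 ] 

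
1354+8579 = 9933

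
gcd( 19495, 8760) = 5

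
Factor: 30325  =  5^2*1213^1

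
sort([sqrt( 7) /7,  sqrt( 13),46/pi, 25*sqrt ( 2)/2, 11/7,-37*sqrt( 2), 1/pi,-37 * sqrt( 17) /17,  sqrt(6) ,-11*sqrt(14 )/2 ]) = [ - 37*sqrt( 2),  -  11*sqrt( 14) /2,  -  37*sqrt ( 17) /17, 1/pi,sqrt( 7 ) /7,  11/7,  sqrt(6), sqrt(13),  46/pi , 25* sqrt (2 )/2 ] 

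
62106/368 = 168 + 141/184 = 168.77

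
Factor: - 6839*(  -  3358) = 22965362= 2^1*7^1 * 23^1 * 73^1*977^1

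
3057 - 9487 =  - 6430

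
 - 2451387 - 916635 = -3368022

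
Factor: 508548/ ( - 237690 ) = -84758/39615=-2^1*3^( - 1)* 5^ ( - 1)* 19^( - 1 )*139^ ( - 1) * 42379^1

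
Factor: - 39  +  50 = 11^1  =  11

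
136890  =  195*702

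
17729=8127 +9602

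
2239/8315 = 2239/8315 = 0.27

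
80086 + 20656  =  100742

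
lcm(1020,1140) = 19380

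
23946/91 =1842/7=263.14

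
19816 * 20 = 396320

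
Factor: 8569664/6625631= 2^6*17^ ( - 1 )*293^1 * 457^1 * 389743^ ( - 1) 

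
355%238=117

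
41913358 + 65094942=107008300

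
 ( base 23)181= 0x2ca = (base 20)1fe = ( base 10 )714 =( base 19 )1ib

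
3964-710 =3254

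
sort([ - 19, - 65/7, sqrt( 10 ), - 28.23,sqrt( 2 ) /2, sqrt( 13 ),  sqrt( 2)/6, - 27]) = [ - 28.23,-27 , - 19,- 65/7,sqrt( 2)/6,sqrt (2 )/2, sqrt( 10 ),sqrt( 13)]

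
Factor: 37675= 5^2*11^1*137^1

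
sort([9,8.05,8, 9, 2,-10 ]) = [ - 10 , 2, 8,8.05, 9, 9 ]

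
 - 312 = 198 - 510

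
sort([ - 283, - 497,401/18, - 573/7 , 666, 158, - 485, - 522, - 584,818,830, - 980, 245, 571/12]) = [ - 980, - 584, - 522, - 497, - 485, - 283,  -  573/7, 401/18, 571/12,158, 245 , 666, 818, 830]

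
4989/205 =24 + 69/205 = 24.34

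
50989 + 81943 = 132932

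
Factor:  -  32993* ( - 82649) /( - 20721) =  - 3^( - 1)*7^1*6907^( - 1)*11807^1*32993^1 = - 2726838457/20721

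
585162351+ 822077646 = 1407239997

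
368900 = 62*5950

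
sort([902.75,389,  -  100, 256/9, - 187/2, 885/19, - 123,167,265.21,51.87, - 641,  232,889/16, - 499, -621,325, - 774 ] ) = [ - 774, - 641, - 621, - 499, - 123, - 100,- 187/2, 256/9,885/19, 51.87, 889/16, 167,232, 265.21,325,389,902.75] 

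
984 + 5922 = 6906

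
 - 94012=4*(-23503)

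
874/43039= 874/43039=0.02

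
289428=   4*72357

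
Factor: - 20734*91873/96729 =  - 2^1*3^( - 1 )*7^1 * 19^( - 1 )*1481^1*1697^(-1 )*91873^1 =- 1904894782/96729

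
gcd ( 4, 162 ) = 2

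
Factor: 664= 2^3*83^1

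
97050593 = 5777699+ 91272894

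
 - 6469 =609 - 7078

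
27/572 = 27/572 = 0.05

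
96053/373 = 96053/373 = 257.51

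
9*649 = 5841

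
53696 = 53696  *1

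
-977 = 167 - 1144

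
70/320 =7/32 = 0.22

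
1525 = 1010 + 515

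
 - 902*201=- 181302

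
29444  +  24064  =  53508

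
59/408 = 59/408 = 0.14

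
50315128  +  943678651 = 993993779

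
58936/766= 76 + 360/383 = 76.94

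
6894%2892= 1110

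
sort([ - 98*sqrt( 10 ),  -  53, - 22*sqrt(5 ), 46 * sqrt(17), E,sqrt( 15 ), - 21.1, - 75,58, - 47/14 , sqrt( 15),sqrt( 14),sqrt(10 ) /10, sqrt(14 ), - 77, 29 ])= [ - 98*sqrt(10 ), - 77, - 75, - 53,  -  22 * sqrt(5 ),- 21.1,-47/14 , sqrt(10 )/10, E, sqrt(14 ), sqrt(14), sqrt(15), sqrt(15),29,58,  46*sqrt(  17 )] 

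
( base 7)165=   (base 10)96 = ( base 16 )60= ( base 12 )80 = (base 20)4G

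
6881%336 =161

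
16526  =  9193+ 7333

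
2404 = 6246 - 3842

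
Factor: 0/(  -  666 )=0=0^1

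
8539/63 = 135 + 34/63 = 135.54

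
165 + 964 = 1129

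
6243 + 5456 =11699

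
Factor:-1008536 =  - 2^3*126067^1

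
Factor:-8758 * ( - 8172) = 2^3*3^2*29^1*151^1*227^1 = 71570376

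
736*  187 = 137632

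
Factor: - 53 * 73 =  - 53^1 * 73^1=-3869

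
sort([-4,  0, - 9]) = [ - 9,-4 , 0]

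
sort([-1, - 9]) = [ - 9, - 1]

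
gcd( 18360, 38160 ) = 360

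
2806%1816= 990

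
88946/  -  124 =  - 44473/62= -717.31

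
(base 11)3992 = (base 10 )5183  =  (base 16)143F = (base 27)72Q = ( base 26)7H9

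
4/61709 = 4/61709  =  0.00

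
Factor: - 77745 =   -  3^1 *5^1*71^1 * 73^1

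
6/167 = 6/167 = 0.04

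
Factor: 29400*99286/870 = 2^3*5^1*7^2*11^1*29^(-1)*4513^1 = 97300280/29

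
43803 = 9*4867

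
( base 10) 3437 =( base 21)7ge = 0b110101101101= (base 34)2X3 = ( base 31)3HR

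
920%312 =296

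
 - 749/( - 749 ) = 1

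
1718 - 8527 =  -6809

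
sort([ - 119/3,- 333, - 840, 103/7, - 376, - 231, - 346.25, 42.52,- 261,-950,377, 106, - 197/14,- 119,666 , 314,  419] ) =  [ - 950, - 840,-376,  -  346.25, - 333,-261, - 231 ,-119, -119/3,- 197/14,103/7 , 42.52, 106, 314, 377, 419, 666]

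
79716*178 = 14189448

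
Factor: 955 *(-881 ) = -5^1 * 191^1*881^1 = - 841355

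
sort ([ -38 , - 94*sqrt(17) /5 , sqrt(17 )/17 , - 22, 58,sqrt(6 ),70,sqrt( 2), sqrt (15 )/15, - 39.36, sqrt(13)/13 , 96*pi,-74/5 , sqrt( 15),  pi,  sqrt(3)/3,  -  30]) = [ - 94*sqrt( 17 )/5,-39.36, - 38, - 30,  -  22,-74/5,  sqrt(17) /17, sqrt(15) /15,sqrt(13)/13,sqrt(3 ) /3,sqrt(2 ),sqrt(6) , pi,  sqrt( 15) , 58,70 , 96*pi ] 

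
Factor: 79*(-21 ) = -3^1*7^1*79^1 = -1659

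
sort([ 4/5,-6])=[ - 6,4/5 ] 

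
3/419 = 3/419 = 0.01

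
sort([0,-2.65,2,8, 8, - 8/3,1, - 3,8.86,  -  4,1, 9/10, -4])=[ - 4,-4 , - 3, - 8/3, - 2.65,0, 9/10,1,  1,2,8, 8, 8.86]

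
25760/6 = 4293+1/3=4293.33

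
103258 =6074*17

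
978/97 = 978/97 = 10.08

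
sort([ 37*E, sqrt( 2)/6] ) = [ sqrt( 2) /6,  37 * E] 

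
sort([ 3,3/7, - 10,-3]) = [ - 10  , - 3,3/7,3]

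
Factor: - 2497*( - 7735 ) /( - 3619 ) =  - 5^1 * 13^1*17^1 *47^ ( - 1 )*227^1= -  250835/47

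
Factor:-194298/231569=-2^1 * 3^1*53^1*379^( - 1 )=-318/379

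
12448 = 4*3112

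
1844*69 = 127236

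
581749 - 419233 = 162516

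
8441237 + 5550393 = 13991630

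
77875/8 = 9734 + 3/8 = 9734.38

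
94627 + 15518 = 110145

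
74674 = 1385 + 73289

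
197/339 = 197/339 = 0.58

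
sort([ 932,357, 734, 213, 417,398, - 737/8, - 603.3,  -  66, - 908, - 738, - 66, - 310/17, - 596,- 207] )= [ - 908, - 738, - 603.3,  -  596,-207, - 737/8,-66, - 66, - 310/17, 213, 357 , 398, 417,734, 932]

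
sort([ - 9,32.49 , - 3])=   [ - 9,  -  3, 32.49] 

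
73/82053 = 73/82053 = 0.00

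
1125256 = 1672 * 673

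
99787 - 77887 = 21900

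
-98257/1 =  - 98257 =- 98257.00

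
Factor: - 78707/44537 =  - 44537^( - 1 )*78707^1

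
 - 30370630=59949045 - 90319675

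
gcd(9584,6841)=1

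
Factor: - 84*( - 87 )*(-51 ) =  - 2^2*3^3*7^1*17^1 * 29^1=   - 372708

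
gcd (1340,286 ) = 2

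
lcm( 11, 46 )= 506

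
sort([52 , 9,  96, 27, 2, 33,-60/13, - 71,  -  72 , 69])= [ - 72,  -  71,-60/13, 2, 9, 27, 33, 52,  69, 96 ] 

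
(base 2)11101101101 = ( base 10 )1901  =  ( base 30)23B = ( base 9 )2542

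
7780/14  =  3890/7 = 555.71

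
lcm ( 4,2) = 4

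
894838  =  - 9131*( - 98 )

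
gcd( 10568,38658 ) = 2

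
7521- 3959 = 3562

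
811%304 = 203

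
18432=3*6144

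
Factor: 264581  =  264581^1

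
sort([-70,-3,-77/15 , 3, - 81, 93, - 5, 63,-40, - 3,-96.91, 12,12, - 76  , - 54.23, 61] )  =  [  -  96.91,-81,-76, - 70,-54.23,-40,-77/15 ,-5, - 3, - 3,3,12, 12,61,63,93]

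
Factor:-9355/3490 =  - 2^ (  -  1)* 349^( - 1)*1871^1 = - 1871/698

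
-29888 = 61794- 91682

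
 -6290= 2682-8972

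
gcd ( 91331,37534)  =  1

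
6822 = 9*758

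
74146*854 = 63320684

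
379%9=1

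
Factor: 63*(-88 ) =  - 2^3*3^2*7^1* 11^1=-5544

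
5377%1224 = 481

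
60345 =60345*1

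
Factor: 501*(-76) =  - 38076  =  -2^2*3^1*19^1*167^1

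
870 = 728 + 142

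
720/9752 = 90/1219  =  0.07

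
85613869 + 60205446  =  145819315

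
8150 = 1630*5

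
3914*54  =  211356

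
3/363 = 1/121= 0.01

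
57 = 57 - 0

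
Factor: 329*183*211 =3^1*7^1  *  47^1 * 61^1*211^1 = 12703677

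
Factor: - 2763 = - 3^2*307^1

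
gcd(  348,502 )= 2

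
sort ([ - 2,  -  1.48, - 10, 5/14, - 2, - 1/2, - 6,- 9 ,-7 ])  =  [ - 10 , - 9, -7,  -  6, - 2 ,- 2 ,-1.48 , - 1/2 , 5/14] 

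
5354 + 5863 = 11217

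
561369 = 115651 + 445718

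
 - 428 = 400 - 828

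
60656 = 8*7582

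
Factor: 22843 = 53^1  *431^1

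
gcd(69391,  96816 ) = 1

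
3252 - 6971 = -3719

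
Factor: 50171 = 11^1*4561^1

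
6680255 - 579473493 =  - 572793238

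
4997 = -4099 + 9096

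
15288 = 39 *392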